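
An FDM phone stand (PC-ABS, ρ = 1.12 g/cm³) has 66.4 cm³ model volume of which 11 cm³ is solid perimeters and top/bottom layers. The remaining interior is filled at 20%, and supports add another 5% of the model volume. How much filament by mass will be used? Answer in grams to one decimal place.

28.4 g

Infill region = 66.4 − 11 = 55.4 cm³.
Infill volume = 0.20 × 55.4, so 11.08 cm³.
Support = 0.05 × 66.4, so 3.32 cm³.
Total printed volume = 11 + 11.08 + 3.32, so 25.4 cm³.
Mass = 25.4 × 1.12, so 28.448 g.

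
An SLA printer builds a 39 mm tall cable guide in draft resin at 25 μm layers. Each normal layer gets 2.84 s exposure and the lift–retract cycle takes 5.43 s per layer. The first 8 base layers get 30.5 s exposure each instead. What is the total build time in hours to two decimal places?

Number of layers: 39 / 0.025 → 1560 (rounded up).
Burn-in layers: 8 × (30.5 + 5.43) → 287.44 s.
Regular layers: 1552 × (2.84 + 5.43) → 12835.04 s.
Sum: 287.44 + 12835.04 = 13122.48 s → 3.65 hours.

3.65 hours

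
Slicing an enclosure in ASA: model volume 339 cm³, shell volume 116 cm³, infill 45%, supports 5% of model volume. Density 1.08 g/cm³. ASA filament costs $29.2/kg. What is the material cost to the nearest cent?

$7.36

Infill region = 339 − 116, so 223 cm³.
Infill volume: 0.45 × 223 → 100.35 cm³.
Support: 0.05 × 339 → 16.95 cm³.
Total printed volume = 116 + 100.35 + 16.95 = 233.3 cm³.
Mass: 233.3 × 1.08 → 251.964 g.
Cost = 251.964 g / 1000 × $29.2/kg = $7.36.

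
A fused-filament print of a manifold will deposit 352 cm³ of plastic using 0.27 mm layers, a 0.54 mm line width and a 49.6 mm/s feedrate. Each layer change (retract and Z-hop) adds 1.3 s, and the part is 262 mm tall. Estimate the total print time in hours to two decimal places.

Line area: 0.27 × 0.54 → 0.1458 mm².
Toolpath length = 352 cm³ / 0.1458 mm² = 352000 / 0.1458 = 2414266.1 mm.
Time extruding = 2414266.1 / 49.6, so 48674.7 s.
Layer count = ceil(262 / 0.27) = 971.
Z-hop total = 971 × 1.3 = 1262.3 s.
Altogether 48674.7 + 1262.3 = 49937 s, i.e. 13.87 hours.

13.87 hours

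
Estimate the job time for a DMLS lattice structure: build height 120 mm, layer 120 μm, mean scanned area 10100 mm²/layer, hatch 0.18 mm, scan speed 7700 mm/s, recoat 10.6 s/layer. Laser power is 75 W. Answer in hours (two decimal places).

4.97 hours

Layer count = ceil(120 / 0.12) = 1000.
Per-layer scan distance = 10100 / 0.18, so 56111.1 mm.
Scan time per layer = 56111.1 / 7700 = 7.2872 s.
Time per layer = 7.2872 + 10.6, so 17.8872 s.
Total: 1000 × 17.8872 s = 17887.2 s → 4.97 hours.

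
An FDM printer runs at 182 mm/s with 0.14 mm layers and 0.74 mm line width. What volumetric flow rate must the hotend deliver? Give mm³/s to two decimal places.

A: 0.14 × 0.74 → 0.1036 mm².
Volumetric flow = 182 × 0.1036 = 18.86 mm³/s.

18.86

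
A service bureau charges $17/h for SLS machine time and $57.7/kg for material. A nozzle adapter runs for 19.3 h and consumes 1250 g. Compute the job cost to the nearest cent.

Machine-time cost = 17 × 19.3, so $328.10.
Material cost = 57.7 × 1250/1000 = $72.125.
Job cost: 328.10 + 72.125 = 400.225 ≈ $400.23.

$400.23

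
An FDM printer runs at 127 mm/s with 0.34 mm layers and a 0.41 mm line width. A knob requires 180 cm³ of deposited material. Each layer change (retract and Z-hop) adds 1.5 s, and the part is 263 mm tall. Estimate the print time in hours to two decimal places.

Extrusion cross-section = 0.34 × 0.41, so 0.1394 mm².
Path length: 180000 mm³ / 0.1394 mm² → 1291248.2 mm.
Time extruding = 1291248.2 / 127 = 10167.3 s.
Layer count = ceil(263 / 0.34) = 774.
Non-print overhead: 774 × 1.5 → 1161 s.
Total = 10167.3 + 1161 = 11328.3 s = 3.15 hours.

3.15 hours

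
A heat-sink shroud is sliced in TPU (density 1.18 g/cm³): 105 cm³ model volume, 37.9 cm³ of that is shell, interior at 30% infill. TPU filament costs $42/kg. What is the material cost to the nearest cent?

Volume inside the shell = 105 − 37.9 = 67.1 cm³.
Deposited infill: 0.30 × 67.1 → 20.13 cm³.
Total printed volume: 37.9 + 20.13 → 58.03 cm³.
Mass: 58.03 × 1.18 → 68.4754 g.
At $42/kg: 68.4754/1000 × 42 = $2.88.

$2.88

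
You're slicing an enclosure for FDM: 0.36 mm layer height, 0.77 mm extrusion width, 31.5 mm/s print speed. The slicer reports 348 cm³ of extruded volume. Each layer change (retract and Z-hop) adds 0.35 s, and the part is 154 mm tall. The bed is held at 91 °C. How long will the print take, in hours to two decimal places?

Extrusion cross-section = 0.36 × 0.77 = 0.2772 mm².
Total extruded path = 348000/0.2772 = 1255411.3 mm.
Print-move time = 1255411.3 / 31.5 = 39854.3 s.
Layers = ⌈154/0.36⌉ = 428.
Non-print overhead = 428 × 0.35 = 149.8 s.
Altogether 39854.3 + 149.8 = 40004.1 s, i.e. 11.11 hours.

11.11 hours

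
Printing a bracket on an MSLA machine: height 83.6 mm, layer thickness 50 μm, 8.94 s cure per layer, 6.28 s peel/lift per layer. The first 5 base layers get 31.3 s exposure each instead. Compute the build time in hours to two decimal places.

7.10 hours

Number of layers: 83.6 / 0.05 → 1672 (rounded up).
Burn-in layers = 5 × (31.3 + 6.28), so 187.9 s.
Remaining layers = 1667 × (8.94 + 6.28), so 25371.74 s.
Sum: 187.9 + 25371.74 = 25559.64 s → 7.10 hours.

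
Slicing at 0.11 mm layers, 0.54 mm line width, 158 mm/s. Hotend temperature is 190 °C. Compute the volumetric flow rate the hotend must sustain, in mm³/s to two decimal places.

9.39

A = 0.11 × 0.54, so 0.0594 mm².
Q = v·A = 158 × 0.0594 = 9.39 mm³/s.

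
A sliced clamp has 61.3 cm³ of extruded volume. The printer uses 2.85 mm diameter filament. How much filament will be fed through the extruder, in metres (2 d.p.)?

9.61 m

A = π r² = π × 1.425² = 6.3794 mm².
L = 61300 mm³ / 6.3794 mm² = 9609.05 mm, i.e. 9.61 m.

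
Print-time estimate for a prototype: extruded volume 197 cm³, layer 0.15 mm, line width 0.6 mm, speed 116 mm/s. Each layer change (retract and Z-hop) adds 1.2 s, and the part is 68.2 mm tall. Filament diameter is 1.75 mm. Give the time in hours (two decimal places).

Line area = 0.15 × 0.6 = 0.09 mm².
Toolpath length = 197 cm³ / 0.09 mm² = 197000 / 0.09 = 2188888.9 mm.
Extrusion time = 2188888.9 / 116 = 18869.7 s.
Number of layers: 68.2 / 0.15 → 455 (rounded up).
Z-hop total: 455 × 1.2 → 546 s.
Total = 18869.7 + 546 = 19415.7 s = 5.39 hours.

5.39 hours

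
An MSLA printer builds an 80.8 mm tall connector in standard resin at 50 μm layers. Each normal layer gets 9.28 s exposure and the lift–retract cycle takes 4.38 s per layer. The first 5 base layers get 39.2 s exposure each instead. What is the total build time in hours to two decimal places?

6.17 hours

Layer count = ceil(80.8 / 0.05) = 1616.
Burn-in layers: 5 × (39.2 + 4.38) → 217.9 s.
Remaining layers: 1611 × (9.28 + 4.38) → 22006.26 s.
Sum: 217.9 + 22006.26 = 22224.16 s → 6.17 hours.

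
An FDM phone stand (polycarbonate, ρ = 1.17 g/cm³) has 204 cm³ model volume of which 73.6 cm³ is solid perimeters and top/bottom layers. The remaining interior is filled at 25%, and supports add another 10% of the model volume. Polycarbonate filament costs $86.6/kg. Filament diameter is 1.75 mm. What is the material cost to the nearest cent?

$12.83

Volume inside the shell: 204 − 73.6 → 130.4 cm³.
Infill deposited = 0.25 × 130.4, so 32.6 cm³.
Support = 0.10 × 204 = 20.4 cm³.
Total extruded = 73.6 + 32.6 + 20.4, so 126.6 cm³.
Mass: 126.6 × 1.17 → 148.122 g.
At $86.6/kg: 148.122/1000 × 86.6 = $12.83.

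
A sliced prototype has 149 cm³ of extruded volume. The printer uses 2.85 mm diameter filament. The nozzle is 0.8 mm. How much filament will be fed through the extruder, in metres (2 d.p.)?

A = π r² = π × 1.425² = 6.3794 mm².
L = 149000 mm³ / 6.3794 mm² = 23356.43 mm, i.e. 23.36 m.

23.36 m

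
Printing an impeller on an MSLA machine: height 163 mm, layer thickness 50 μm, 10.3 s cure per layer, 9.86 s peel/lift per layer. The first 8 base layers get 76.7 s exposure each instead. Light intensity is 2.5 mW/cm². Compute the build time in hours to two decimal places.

18.40 hours

Layer count = ceil(163 / 0.05) = 3260.
Bottom layers = 8 × (76.7 + 9.86), so 692.48 s.
Normal layers = 3252 × (10.3 + 9.86) = 65560.32 s.
Total = 692.48 + 65560.32 = 66252.8 s = 18.40 hours.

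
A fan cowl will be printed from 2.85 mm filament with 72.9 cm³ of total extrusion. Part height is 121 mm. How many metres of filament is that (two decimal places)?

11.43 m

Cross-section of 2.85 mm filament: π·(2.85/2)² = 6.3794 mm².
L = 72900 mm³ / 6.3794 mm² = 11427.41 mm, i.e. 11.43 m.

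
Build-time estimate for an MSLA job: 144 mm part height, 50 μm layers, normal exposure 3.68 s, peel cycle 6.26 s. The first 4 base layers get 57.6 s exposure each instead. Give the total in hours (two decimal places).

8.01 hours

Layer count = ceil(144 / 0.05) = 2880.
Burn-in layers = 4 × (57.6 + 6.26) = 255.44 s.
Normal layers = 2876 × (3.68 + 6.26) = 28587.44 s.
Sum: 255.44 + 28587.44 = 28842.88 s → 8.01 hours.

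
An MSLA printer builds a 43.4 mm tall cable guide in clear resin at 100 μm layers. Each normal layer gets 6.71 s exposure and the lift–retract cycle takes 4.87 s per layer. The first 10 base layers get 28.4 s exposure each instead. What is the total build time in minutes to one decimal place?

87.4 minutes

Layers = ⌈43.4/0.1⌉ = 434.
Bottom layers = 10 × (28.4 + 4.87), so 332.7 s.
Normal layers = 424 × (6.71 + 4.87), so 4909.92 s.
Total = 332.7 + 4909.92 = 5242.62 s = 87.4 minutes.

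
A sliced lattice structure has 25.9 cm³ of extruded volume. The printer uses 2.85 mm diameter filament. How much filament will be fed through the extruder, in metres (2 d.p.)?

Cross-section of 2.85 mm filament: π·(2.85/2)² = 6.3794 mm².
L = 25900 mm³ / 6.3794 mm² = 4059.94 mm, i.e. 4.06 m.

4.06 m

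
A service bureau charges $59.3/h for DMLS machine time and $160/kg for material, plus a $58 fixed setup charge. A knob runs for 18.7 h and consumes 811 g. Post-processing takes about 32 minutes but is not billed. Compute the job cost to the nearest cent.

Machine-time cost: 59.3 × 18.7 → $1108.91.
Material charge = 160 × 811/1000 = $129.76.
Total = 1108.91 + 129.76 + 58 = $1296.67.

$1296.67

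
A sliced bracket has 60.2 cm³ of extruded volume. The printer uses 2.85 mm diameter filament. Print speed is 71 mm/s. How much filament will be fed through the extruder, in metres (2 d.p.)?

Cross-section of 2.85 mm filament: π·(2.85/2)² = 6.3794 mm².
Length = 60.2 cm³ / 6.3794 mm² = 60200 / 6.3794 = 9436.62 mm = 9.44 m.

9.44 m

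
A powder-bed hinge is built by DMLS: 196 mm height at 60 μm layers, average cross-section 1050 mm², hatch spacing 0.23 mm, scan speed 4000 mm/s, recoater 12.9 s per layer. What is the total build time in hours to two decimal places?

Layer count = ceil(196 / 0.06) = 3267.
Per-layer scan distance = 1050 / 0.23, so 4565.2 mm.
Scan time per layer = 4565.2 / 4000, so 1.1413 s.
Time per layer = 1.1413 + 12.9, so 14.0413 s.
Build time = 3267 × 14.0413 = 45872.9271 s = 12.74 hours.

12.74 hours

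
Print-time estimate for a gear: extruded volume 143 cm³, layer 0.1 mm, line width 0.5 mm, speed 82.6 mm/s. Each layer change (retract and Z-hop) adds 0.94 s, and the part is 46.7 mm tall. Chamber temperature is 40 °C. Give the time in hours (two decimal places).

9.74 hours

Line area = 0.1 × 0.5, so 0.05 mm².
Toolpath length = 143 cm³ / 0.05 mm² = 143000 / 0.05 = 2860000 mm.
Print-move time = 2860000 / 82.6, so 34624.7 s.
Number of layers: 46.7 / 0.1 → 467 (rounded up).
Layer-change overhead = 467 × 0.94 = 438.98 s.
Altogether 34624.7 + 438.98 = 35063.68 s, i.e. 9.74 hours.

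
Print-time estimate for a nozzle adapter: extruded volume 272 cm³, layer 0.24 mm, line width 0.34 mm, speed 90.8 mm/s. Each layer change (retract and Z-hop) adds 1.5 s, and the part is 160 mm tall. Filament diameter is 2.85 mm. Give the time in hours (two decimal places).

Extrusion cross-section = 0.24 × 0.34 = 0.0816 mm².
Total extruded path = 272000/0.0816 = 3333333.3 mm.
Extrusion time = 3333333.3 / 90.8, so 36710.7 s.
Number of layers: 160 / 0.24 → 667 (rounded up).
Layer-change overhead = 667 × 1.5, so 1000.5 s.
Altogether 36710.7 + 1000.5 = 37711.2 s, i.e. 10.48 hours.

10.48 hours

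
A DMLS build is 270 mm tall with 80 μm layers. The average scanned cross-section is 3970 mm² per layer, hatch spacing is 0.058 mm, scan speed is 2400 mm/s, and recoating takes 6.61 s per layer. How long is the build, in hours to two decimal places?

Layer count = ceil(270 / 0.08) = 3375.
Hatch length per layer = 3970 / 0.058, so 68448.3 mm.
Per-layer scan time = 68448.3 / 2400, so 28.5201 s.
Time per layer = 28.5201 + 6.61 = 35.1301 s.
Build time = 3375 × 35.1301 = 118564.0875 s = 32.93 hours.

32.93 hours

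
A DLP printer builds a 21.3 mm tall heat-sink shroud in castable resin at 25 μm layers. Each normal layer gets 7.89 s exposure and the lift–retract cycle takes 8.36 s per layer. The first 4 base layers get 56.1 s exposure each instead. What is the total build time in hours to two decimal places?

3.90 hours

Number of layers: 21.3 / 0.025 → 852 (rounded up).
Burn-in layers: 4 × (56.1 + 8.36) → 257.84 s.
Remaining layers = 848 × (7.89 + 8.36) = 13780 s.
Sum: 257.84 + 13780 = 14037.84 s → 3.90 hours.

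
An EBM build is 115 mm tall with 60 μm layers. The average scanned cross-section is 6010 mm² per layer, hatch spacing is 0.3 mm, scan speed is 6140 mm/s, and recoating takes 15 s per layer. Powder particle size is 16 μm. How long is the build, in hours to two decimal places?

9.72 hours

Layers = ⌈115/0.06⌉ = 1917.
Scan path per layer = 6010 / 0.3 = 20033.3 mm.
Beam time per layer: 20033.3 / 6140 → 3.2628 s.
Time per layer = 3.2628 + 15 = 18.2628 s.
1917 layers × 18.2628 s/layer = 35009.7876 s, i.e. 9.72 hours.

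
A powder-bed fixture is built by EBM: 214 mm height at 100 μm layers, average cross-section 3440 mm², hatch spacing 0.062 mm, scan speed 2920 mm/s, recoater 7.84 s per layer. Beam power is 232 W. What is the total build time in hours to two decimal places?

Layer count = ceil(214 / 0.1) = 2140.
Hatch length per layer = 3440 / 0.062 = 55483.9 mm.
Beam time per layer = 55483.9 / 2920 = 19.0013 s.
Layer cycle: 19.0013 + 7.84 → 26.8413 s.
2140 layers × 26.8413 s/layer = 57440.382 s, i.e. 15.96 hours.

15.96 hours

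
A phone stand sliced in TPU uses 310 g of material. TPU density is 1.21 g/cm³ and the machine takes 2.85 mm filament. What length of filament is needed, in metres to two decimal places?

40.16 m

Extruded volume: 310/1.21 = 256.1983 cm³ (256198.3 mm³).
Cross-section of 2.85 mm filament: π·(2.85/2)² = 6.3794 mm².
Length = 256198.3 / 6.3794 = 40160.25 mm = 40.16 m.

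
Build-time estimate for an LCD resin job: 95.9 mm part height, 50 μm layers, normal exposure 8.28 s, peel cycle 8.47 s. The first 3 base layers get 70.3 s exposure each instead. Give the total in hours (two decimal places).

8.98 hours

Layers = ⌈95.9/0.05⌉ = 1918.
Burn-in layers: 3 × (70.3 + 8.47) → 236.31 s.
Remaining layers = 1915 × (8.28 + 8.47) = 32076.25 s.
Total = 236.31 + 32076.25 = 32312.56 s = 8.98 hours.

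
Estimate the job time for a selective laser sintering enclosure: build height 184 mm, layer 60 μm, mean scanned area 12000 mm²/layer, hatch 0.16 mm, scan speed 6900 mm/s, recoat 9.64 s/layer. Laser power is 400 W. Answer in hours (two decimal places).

Layer count = ceil(184 / 0.06) = 3067.
Per-layer scan distance = 12000 / 0.16 = 75000 mm.
Per-layer scan time = 75000 / 6900 = 10.8696 s.
Layer cycle = 10.8696 + 9.64, so 20.5096 s.
Build time = 3067 × 20.5096 = 62902.9432 s = 17.47 hours.

17.47 hours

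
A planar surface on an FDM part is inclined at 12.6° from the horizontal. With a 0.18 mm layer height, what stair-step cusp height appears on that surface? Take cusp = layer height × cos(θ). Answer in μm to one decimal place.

175.7 μm

h_c = t·cos θ = 0.18 × 0.9759 = 0.175662 mm (175.7 μm).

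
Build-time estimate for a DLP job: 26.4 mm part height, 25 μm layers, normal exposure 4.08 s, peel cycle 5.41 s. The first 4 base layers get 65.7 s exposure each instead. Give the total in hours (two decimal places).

2.85 hours

Layer count = ceil(26.4 / 0.025) = 1056.
Burn-in layers = 4 × (65.7 + 5.41), so 284.44 s.
Regular layers = 1052 × (4.08 + 5.41), so 9983.48 s.
Sum: 284.44 + 9983.48 = 10267.92 s → 2.85 hours.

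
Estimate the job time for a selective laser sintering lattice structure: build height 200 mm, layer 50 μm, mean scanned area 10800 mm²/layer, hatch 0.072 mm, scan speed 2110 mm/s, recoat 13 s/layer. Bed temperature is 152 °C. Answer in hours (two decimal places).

93.43 hours

Layers = ⌈200/0.05⌉ = 4000.
Scan path per layer = 10800 / 0.072 = 150000 mm.
Per-layer scan time = 150000 / 2110 = 71.09 s.
Time per layer: 71.09 + 13 → 84.09 s.
Build time = 4000 × 84.09 = 336360 s = 93.43 hours.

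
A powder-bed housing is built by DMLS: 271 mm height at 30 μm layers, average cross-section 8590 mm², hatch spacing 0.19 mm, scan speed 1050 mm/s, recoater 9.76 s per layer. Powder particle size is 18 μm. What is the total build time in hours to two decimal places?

Layer count = ceil(271 / 0.03) = 9034.
Scan path per layer = 8590 / 0.19 = 45210.5 mm.
Laser time per layer: 45210.5 / 1050 → 43.0576 s.
Layer cycle = 43.0576 + 9.76, so 52.8176 s.
Total: 9034 × 52.8176 s = 477154.1984 s → 132.54 hours.

132.54 hours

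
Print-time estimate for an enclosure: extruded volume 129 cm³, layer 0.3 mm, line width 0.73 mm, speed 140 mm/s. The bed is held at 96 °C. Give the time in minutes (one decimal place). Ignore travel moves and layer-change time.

70.1 minutes

Bead cross-section = 0.3 × 0.73, so 0.219 mm².
Toolpath length = 129 cm³ / 0.219 mm² = 129000 / 0.219 = 589041.1 mm.
Extrusion time: 589041.1 / 140 → 4207.4 s.
Converting: 4207.4 s = 70.1 minutes.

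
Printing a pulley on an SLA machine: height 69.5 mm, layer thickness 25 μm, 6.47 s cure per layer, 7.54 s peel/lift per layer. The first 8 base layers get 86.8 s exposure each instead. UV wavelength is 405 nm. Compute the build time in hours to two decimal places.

Layer count = ceil(69.5 / 0.025) = 2780.
Base layers: 8 × (86.8 + 7.54) → 754.72 s.
Normal layers = 2772 × (6.47 + 7.54), so 38835.72 s.
Sum: 754.72 + 38835.72 = 39590.44 s → 11.00 hours.

11.00 hours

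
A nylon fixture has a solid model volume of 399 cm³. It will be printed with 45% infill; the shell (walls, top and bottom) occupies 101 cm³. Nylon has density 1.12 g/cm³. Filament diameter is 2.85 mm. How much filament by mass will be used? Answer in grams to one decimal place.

263.3 g

Infill region = 399 − 101, so 298 cm³.
Infill deposited = 0.45 × 298, so 134.1 cm³.
Deposited volume: 101 + 134.1 → 235.1 cm³.
Mass: 235.1 × 1.12 → 263.312 g.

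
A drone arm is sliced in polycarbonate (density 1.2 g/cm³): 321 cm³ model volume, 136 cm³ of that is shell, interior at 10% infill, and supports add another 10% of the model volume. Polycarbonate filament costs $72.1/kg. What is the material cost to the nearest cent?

$16.14

Volume inside the shell: 321 − 136 → 185 cm³.
Deposited infill = 0.10 × 185, so 18.5 cm³.
Support = 0.10 × 321, so 32.1 cm³.
Total extruded: 136 + 18.5 + 32.1 → 186.6 cm³.
Mass: 186.6 × 1.2 → 223.92 g.
At $72.1/kg: 223.92/1000 × 72.1 = $16.14.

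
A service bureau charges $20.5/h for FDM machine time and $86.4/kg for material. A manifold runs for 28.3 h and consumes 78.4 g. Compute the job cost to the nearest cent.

$586.92

Machine cost = 20.5 × 28.3, so $580.15.
Feedstock cost: 86.4 × 78.4/1000 → $6.77376.
Job cost: 580.15 + 6.77376 = 586.92376 ≈ $586.92.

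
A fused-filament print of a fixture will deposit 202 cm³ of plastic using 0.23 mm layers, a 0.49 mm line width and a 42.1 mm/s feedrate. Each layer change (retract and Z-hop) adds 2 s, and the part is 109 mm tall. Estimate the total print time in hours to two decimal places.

Extrusion cross-section = 0.23 × 0.49, so 0.1127 mm².
Path length: 202000 mm³ / 0.1127 mm² → 1792369.1 mm.
Time extruding = 1792369.1 / 42.1 = 42574.1 s.
Number of layers: 109 / 0.23 → 474 (rounded up).
Z-hop total = 474 × 2, so 948 s.
Total = 42574.1 + 948 = 43522.1 s = 12.09 hours.

12.09 hours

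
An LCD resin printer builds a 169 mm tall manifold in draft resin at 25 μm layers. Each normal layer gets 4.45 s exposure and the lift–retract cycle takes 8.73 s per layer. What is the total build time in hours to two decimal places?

Number of layers: 169 / 0.025 → 6760 (rounded up).
Cycle time = 4.45 + 8.73, so 13.18 s.
Build time: 6760 × 13.18 s = 89096.8 s, i.e. 24.75 hours.

24.75 hours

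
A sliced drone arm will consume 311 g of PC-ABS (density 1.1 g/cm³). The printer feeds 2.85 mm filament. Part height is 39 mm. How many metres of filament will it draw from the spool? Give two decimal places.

Volume = 311 g / 1.1 g·cm⁻³ = 282.7273 cm³ = 282727.3 mm³.
A = π r² = π × 1.425² = 6.3794 mm².
Length = 282727.3 / 6.3794 = 44318.79 mm = 44.32 m.

44.32 m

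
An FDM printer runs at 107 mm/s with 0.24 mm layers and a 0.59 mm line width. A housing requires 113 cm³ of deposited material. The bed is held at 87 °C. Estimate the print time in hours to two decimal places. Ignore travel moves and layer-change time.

2.07 hours

Extrusion cross-section = 0.24 × 0.59 = 0.1416 mm².
Path length: 113000 mm³ / 0.1416 mm² → 798022.6 mm.
Time extruding = 798022.6 / 107, so 7458.2 s.
7458.2 s = 2.07 hours.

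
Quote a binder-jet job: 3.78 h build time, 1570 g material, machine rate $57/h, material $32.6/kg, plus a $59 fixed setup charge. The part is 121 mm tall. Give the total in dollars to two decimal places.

Machine-time cost = 57 × 3.78, so $215.46.
Material charge = 32.6 × 1570/1000 = $51.182.
Total = 215.46 + 51.182 + 59 = 325.642 ≈ $325.64.

$325.64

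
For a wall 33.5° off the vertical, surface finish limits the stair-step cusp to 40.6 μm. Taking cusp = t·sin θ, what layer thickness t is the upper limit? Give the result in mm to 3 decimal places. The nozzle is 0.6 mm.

sin(33.5°) = 0.5519; t_max = 0.0406/0.5519 = 0.074 mm.

0.074 mm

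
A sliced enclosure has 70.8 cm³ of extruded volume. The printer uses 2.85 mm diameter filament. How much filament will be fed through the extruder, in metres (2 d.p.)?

Cross-section of 2.85 mm filament: π·(2.85/2)² = 6.3794 mm².
Length = 70.8 cm³ / 6.3794 mm² = 70800 / 6.3794 = 11098.22 mm = 11.10 m.

11.10 m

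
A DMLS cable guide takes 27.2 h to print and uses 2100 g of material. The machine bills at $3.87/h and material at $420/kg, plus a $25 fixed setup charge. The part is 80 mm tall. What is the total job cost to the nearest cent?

Time charge = 3.87 × 27.2, so $105.264.
Material cost: 420 × 2100/1000 → $882.00.
Total = 105.264 + 882.00 + 25 = 1012.264 ≈ $1012.26.

$1012.26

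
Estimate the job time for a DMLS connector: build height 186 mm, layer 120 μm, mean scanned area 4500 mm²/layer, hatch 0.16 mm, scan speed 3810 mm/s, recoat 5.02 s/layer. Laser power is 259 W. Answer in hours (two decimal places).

5.34 hours

Number of layers: 186 / 0.12 → 1550 (rounded up).
Per-layer scan distance = 4500 / 0.16, so 28125 mm.
Laser time per layer = 28125 / 3810, so 7.3819 s.
Layer cycle = 7.3819 + 5.02 = 12.4019 s.
1550 layers × 12.4019 s/layer = 19222.945 s, i.e. 5.34 hours.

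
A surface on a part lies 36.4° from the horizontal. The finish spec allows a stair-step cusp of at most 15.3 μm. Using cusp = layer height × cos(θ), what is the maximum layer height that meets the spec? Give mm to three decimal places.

0.019 mm

Layer height = cusp / cos(36.4°) = 0.0153 / 0.8049 = 0.019 mm.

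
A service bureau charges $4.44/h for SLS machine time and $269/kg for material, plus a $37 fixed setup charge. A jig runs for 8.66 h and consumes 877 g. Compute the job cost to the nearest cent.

$311.36

Machine cost = 4.44 × 8.66, so $38.4504.
Material cost = 269 × 877/1000, so $235.913.
Adding setup: 38.4504 + 235.913 + 37 → 311.3634 ≈ $311.36.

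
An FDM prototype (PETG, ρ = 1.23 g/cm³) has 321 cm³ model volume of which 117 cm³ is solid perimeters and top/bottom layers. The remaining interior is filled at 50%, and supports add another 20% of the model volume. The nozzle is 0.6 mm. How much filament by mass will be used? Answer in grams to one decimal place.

Infill region: 321 − 117 → 204 cm³.
Infill volume = 0.50 × 204, so 102 cm³.
Support = 0.20 × 321, so 64.2 cm³.
Total printed volume = 117 + 102 + 64.2, so 283.2 cm³.
Mass = 283.2 × 1.23, so 348.336 g.

348.3 g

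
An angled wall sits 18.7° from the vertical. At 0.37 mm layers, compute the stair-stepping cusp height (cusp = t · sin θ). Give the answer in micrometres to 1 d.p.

118.6 μm

h_c = t·sin θ = 0.37 × 0.3206 = 0.118622 mm (118.6 μm).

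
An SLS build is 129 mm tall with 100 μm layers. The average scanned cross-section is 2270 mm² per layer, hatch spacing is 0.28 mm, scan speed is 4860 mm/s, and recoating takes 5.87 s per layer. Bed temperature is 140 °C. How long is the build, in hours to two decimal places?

2.70 hours

Number of layers: 129 / 0.1 → 1290 (rounded up).
Hatch length per layer: 2270 / 0.28 → 8107.1 mm.
Laser time per layer: 8107.1 / 4860 → 1.6681 s.
Layer cycle: 1.6681 + 5.87 → 7.5381 s.
Total: 1290 × 7.5381 s = 9724.149 s → 2.70 hours.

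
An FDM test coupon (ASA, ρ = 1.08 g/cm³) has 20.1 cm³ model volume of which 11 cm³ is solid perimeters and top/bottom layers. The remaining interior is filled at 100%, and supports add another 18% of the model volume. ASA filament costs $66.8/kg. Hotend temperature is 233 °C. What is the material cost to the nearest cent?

Infill region = 20.1 − 11 = 9.1 cm³.
Infill volume: 1.00 × 9.1 → 9.1 cm³.
Support = 0.18 × 20.1 = 3.618 cm³.
Deposited volume = 11 + 9.1 + 3.618 = 23.718 cm³.
Mass = 23.718 × 1.08 = 25.61544 g.
At $66.8/kg: 25.61544/1000 × 66.8 = $1.71.

$1.71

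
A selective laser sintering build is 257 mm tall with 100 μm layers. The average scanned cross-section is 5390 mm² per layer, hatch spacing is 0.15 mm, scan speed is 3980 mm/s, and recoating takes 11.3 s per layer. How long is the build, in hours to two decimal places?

Layers = ⌈257/0.1⌉ = 2570.
Scan path per layer = 5390 / 0.15, so 35933.3 mm.
Per-layer scan time = 35933.3 / 3980 = 9.0285 s.
Layer cycle = 9.0285 + 11.3, so 20.3285 s.
2570 layers × 20.3285 s/layer = 52244.245 s, i.e. 14.51 hours.

14.51 hours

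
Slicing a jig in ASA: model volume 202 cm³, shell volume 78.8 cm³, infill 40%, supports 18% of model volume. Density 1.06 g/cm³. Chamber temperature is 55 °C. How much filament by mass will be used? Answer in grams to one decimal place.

174.3 g

Interior volume = 202 − 78.8, so 123.2 cm³.
Infill volume = 0.40 × 123.2, so 49.28 cm³.
Support = 0.18 × 202, so 36.36 cm³.
Total printed volume = 78.8 + 49.28 + 36.36 = 164.44 cm³.
Mass = 164.44 × 1.06 = 174.3064 g.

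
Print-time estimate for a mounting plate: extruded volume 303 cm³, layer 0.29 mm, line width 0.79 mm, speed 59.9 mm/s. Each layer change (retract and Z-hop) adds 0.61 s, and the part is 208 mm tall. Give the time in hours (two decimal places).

6.25 hours

Line area = 0.29 × 0.79 = 0.2291 mm².
Total extruded path = 303000/0.2291 = 1322566.6 mm.
Time extruding = 1322566.6 / 59.9, so 22079.6 s.
Layer count = ceil(208 / 0.29) = 718.
Z-hop total = 718 × 0.61 = 437.98 s.
Total = 22079.6 + 437.98 = 22517.58 s = 6.25 hours.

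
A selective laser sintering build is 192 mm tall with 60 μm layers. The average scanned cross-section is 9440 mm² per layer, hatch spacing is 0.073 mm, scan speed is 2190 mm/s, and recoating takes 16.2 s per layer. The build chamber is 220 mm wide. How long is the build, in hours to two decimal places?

66.89 hours

Number of layers: 192 / 0.06 → 3200 (rounded up).
Scan path per layer: 9440 / 0.073 → 129315.1 mm.
Scan time per layer = 129315.1 / 2190 = 59.048 s.
Layer cycle = 59.048 + 16.2 = 75.248 s.
Total: 3200 × 75.248 s = 240793.6 s → 66.89 hours.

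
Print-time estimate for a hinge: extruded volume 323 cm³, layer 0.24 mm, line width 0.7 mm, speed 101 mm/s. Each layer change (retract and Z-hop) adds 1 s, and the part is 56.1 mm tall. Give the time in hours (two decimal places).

5.35 hours

Line area: 0.24 × 0.7 → 0.168 mm².
Path length: 323000 mm³ / 0.168 mm² → 1922619 mm.
Extrusion time: 1922619 / 101 → 19035.8 s.
Number of layers: 56.1 / 0.24 → 234 (rounded up).
Z-hop total = 234 × 1 = 234 s.
Altogether 19035.8 + 234 = 19269.8 s, i.e. 5.35 hours.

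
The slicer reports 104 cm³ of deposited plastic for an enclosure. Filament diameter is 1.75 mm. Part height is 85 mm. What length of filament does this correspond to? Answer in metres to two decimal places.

43.24 m

Filament cross-section = π × (1.75/2)² = 2.4053 mm².
Length = 104 cm³ / 2.4053 mm² = 104000 / 2.4053 = 43237.85 mm = 43.24 m.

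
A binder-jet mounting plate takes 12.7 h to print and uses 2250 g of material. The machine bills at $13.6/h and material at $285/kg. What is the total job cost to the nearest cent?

$813.97

Time charge = 13.6 × 12.7, so $172.72.
Material charge = 285 × 2250/1000, so $641.25.
Job cost: 172.72 + 641.25 = $813.97.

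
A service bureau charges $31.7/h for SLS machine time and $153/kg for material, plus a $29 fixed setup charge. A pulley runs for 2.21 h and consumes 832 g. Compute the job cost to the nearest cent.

Time charge = 31.7 × 2.21, so $70.057.
Material charge: 153 × 832/1000 → $127.296.
Total = 70.057 + 127.296 + 29 = 226.353 ≈ $226.35.

$226.35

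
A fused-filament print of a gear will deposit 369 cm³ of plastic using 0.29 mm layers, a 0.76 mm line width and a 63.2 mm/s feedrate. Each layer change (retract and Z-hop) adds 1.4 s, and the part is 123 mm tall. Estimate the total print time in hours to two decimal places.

7.52 hours

Extrusion cross-section: 0.29 × 0.76 → 0.2204 mm².
Toolpath length = 369 cm³ / 0.2204 mm² = 369000 / 0.2204 = 1674228.7 mm.
Print-move time: 1674228.7 / 63.2 → 26491 s.
Number of layers: 123 / 0.29 → 425 (rounded up).
Z-hop total: 425 × 1.4 → 595 s.
Total = 26491 + 595 = 27086 s = 7.52 hours.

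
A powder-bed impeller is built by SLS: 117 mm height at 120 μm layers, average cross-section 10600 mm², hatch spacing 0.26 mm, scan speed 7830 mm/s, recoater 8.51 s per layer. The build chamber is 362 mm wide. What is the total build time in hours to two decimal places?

Number of layers: 117 / 0.12 → 975 (rounded up).
Hatch length per layer: 10600 / 0.26 → 40769.2 mm.
Laser time per layer = 40769.2 / 7830, so 5.2068 s.
Per-layer time = 5.2068 + 8.51, so 13.7168 s.
Total: 975 × 13.7168 s = 13373.88 s → 3.71 hours.

3.71 hours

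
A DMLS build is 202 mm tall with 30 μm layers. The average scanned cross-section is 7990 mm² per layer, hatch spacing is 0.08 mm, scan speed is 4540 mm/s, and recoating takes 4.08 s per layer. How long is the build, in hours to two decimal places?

Layer count = ceil(202 / 0.03) = 6734.
Scan path per layer = 7990 / 0.08 = 99875 mm.
Scan time per layer = 99875 / 4540, so 21.9989 s.
Per-layer time = 21.9989 + 4.08, so 26.0789 s.
Total: 6734 × 26.0789 s = 175615.3126 s → 48.78 hours.

48.78 hours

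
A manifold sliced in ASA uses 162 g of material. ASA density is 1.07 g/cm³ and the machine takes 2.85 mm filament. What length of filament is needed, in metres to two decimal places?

23.73 m

Extruded volume: 162/1.07 = 151.4019 cm³ (151401.9 mm³).
A = π r² = π × 1.425² = 6.3794 mm².
L = V/A = 151401.9/6.3794 = 23732.94 mm → 23.73 m.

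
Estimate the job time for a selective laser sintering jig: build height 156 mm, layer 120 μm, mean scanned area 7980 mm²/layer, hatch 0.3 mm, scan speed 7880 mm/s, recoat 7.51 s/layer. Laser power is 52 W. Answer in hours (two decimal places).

3.93 hours

Layer count = ceil(156 / 0.12) = 1300.
Per-layer scan distance = 7980 / 0.3 = 26600 mm.
Per-layer scan time = 26600 / 7880, so 3.3756 s.
Layer cycle = 3.3756 + 7.51 = 10.8856 s.
Build time = 1300 × 10.8856 = 14151.28 s = 3.93 hours.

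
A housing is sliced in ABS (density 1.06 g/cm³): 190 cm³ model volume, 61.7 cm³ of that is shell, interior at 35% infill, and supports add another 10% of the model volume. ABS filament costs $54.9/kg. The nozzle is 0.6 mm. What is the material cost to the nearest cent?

Volume inside the shell = 190 − 61.7 = 128.3 cm³.
Infill deposited = 0.35 × 128.3, so 44.905 cm³.
Support = 0.10 × 190 = 19 cm³.
Total printed volume = 61.7 + 44.905 + 19 = 125.605 cm³.
Mass = 125.605 × 1.06, so 133.1413 g.
At $54.9/kg: 133.1413/1000 × 54.9 = $7.31.

$7.31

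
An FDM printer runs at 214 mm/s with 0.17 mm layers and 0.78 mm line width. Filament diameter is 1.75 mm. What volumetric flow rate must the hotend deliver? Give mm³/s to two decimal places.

A: 0.17 × 0.78 → 0.1326 mm².
Volumetric flow = 214 × 0.1326 = 28.38 mm³/s.

28.38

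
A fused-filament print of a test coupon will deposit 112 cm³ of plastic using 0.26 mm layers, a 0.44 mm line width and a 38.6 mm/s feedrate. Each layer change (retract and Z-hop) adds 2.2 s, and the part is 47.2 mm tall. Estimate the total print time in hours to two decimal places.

7.16 hours

Bead cross-section = 0.26 × 0.44, so 0.1144 mm².
Total extruded path = 112000/0.1144 = 979021 mm.
Extrusion time = 979021 / 38.6, so 25363.2 s.
Layer count = ceil(47.2 / 0.26) = 182.
Non-print overhead = 182 × 2.2, so 400.4 s.
Total = 25363.2 + 400.4 = 25763.6 s = 7.16 hours.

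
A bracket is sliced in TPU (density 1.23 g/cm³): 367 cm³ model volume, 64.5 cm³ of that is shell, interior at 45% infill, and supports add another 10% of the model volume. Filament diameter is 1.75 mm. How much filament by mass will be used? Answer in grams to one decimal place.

291.9 g

Volume inside the shell: 367 − 64.5 → 302.5 cm³.
Infill deposited = 0.45 × 302.5 = 136.125 cm³.
Support = 0.10 × 367 = 36.7 cm³.
Deposited volume = 64.5 + 136.125 + 36.7, so 237.325 cm³.
Mass = 237.325 × 1.23 = 291.90975 g.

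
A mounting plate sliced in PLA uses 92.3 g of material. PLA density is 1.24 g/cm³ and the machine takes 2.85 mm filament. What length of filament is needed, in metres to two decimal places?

Volume = 92.3 g / 1.24 g·cm⁻³ = 74.4355 cm³ = 74435.5 mm³.
Filament cross-section = π × (2.85/2)² = 6.3794 mm².
Length = 74435.5 / 6.3794 = 11668.1 mm = 11.67 m.

11.67 m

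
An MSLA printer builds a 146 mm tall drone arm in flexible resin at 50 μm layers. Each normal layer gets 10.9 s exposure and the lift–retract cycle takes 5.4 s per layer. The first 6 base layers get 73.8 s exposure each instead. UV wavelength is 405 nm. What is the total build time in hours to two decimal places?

Layers = ⌈146/0.05⌉ = 2920.
Bottom layers: 6 × (73.8 + 5.4) → 475.2 s.
Regular layers: 2914 × (10.9 + 5.4) → 47498.2 s.
Sum: 475.2 + 47498.2 = 47973.4 s → 13.33 hours.

13.33 hours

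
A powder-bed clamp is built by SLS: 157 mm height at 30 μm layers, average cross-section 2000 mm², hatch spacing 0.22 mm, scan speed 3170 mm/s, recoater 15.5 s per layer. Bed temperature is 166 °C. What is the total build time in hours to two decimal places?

Layer count = ceil(157 / 0.03) = 5234.
Per-layer scan distance = 2000 / 0.22 = 9090.9 mm.
Per-layer scan time = 9090.9 / 3170, so 2.8678 s.
Time per layer: 2.8678 + 15.5 → 18.3678 s.
Total: 5234 × 18.3678 s = 96137.0652 s → 26.70 hours.

26.70 hours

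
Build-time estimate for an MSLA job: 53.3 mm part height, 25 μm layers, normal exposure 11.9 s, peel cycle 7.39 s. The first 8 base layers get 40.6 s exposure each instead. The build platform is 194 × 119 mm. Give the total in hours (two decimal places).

11.49 hours

Number of layers: 53.3 / 0.025 → 2132 (rounded up).
Bottom layers: 8 × (40.6 + 7.39) → 383.92 s.
Regular layers = 2124 × (11.9 + 7.39) = 40971.96 s.
Total = 383.92 + 40971.96 = 41355.88 s = 11.49 hours.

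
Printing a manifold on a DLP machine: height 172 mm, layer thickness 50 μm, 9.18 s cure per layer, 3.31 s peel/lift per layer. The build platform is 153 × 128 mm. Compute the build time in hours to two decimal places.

11.93 hours

Layer count = ceil(172 / 0.05) = 3440.
Per-layer time = 9.18 + 3.31 = 12.49 s.
Build time: 3440 × 12.49 s = 42965.6 s, i.e. 11.93 hours.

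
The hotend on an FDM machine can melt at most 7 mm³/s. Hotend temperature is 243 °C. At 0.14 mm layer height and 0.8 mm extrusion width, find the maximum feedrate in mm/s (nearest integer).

63 mm/s

A: 0.14 × 0.8 → 0.112 mm².
Max speed = 7 / 0.112 = 62.50 ≈ 63 mm/s.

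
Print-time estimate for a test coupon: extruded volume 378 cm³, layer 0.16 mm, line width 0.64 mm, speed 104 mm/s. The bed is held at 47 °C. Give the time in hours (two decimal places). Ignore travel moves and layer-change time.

9.86 hours

Extrusion cross-section = 0.16 × 0.64, so 0.1024 mm².
Total extruded path = 378000/0.1024 = 3691406.3 mm.
Print-move time = 3691406.3 / 104, so 35494.3 s.
In the requested units: 35494.3 s = 9.86 hours.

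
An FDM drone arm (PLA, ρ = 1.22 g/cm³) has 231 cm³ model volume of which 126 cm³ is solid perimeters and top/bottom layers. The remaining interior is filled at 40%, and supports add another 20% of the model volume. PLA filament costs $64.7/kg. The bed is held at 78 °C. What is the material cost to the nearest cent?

Infill region: 231 − 126 → 105 cm³.
Deposited infill = 0.40 × 105, so 42 cm³.
Support = 0.20 × 231, so 46.2 cm³.
Deposited volume: 126 + 42 + 46.2 → 214.2 cm³.
Mass: 214.2 × 1.22 → 261.324 g.
Cost = 261.324 g / 1000 × $64.7/kg = $16.91.

$16.91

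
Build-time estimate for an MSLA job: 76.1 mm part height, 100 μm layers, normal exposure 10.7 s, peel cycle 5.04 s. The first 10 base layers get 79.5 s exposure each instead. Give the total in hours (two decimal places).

3.52 hours

Number of layers: 76.1 / 0.1 → 761 (rounded up).
Burn-in layers = 10 × (79.5 + 5.04), so 845.4 s.
Regular layers = 751 × (10.7 + 5.04) = 11820.74 s.
Sum: 845.4 + 11820.74 = 12666.14 s → 3.52 hours.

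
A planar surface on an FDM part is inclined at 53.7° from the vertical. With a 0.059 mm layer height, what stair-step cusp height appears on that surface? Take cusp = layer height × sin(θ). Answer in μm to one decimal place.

h_c = t·sin θ = 0.059 × 0.8059 = 0.047548 mm (47.5 μm).

47.5 μm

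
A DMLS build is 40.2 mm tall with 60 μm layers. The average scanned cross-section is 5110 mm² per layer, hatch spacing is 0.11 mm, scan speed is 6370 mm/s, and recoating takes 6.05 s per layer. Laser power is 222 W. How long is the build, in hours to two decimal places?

Number of layers: 40.2 / 0.06 → 670 (rounded up).
Hatch length per layer = 5110 / 0.11, so 46454.5 mm.
Laser time per layer = 46454.5 / 6370 = 7.2927 s.
Per-layer time = 7.2927 + 6.05 = 13.3427 s.
Total: 670 × 13.3427 s = 8939.609 s → 2.48 hours.

2.48 hours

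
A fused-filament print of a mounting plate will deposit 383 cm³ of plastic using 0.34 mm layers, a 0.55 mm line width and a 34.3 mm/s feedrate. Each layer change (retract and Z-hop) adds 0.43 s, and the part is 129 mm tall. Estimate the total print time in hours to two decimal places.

Bead cross-section: 0.34 × 0.55 → 0.187 mm².
Path length: 383000 mm³ / 0.187 mm² → 2048128.3 mm.
Time extruding = 2048128.3 / 34.3 = 59712.2 s.
Layers = ⌈129/0.34⌉ = 380.
Non-print overhead = 380 × 0.43 = 163.4 s.
Altogether 59712.2 + 163.4 = 59875.6 s, i.e. 16.63 hours.

16.63 hours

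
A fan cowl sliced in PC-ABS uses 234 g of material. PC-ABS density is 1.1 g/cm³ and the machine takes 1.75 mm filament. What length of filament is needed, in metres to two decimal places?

Volume = 234 g / 1.1 g·cm⁻³ = 212.7273 cm³ = 212727.3 mm³.
Filament cross-section = π × (1.75/2)² = 2.4053 mm².
L = V/A = 212727.3/2.4053 = 88441.07 mm → 88.44 m.

88.44 m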